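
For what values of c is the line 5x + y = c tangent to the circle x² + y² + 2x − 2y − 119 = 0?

c = −4 ± 11√26

The line touches the circle iff its distance from (−1, 1) is 11:
|5·(−1) + 1·1 − c| / √26 = 11
|c − (−4)| = 11√26.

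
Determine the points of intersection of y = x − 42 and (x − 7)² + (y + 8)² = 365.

From the line, y = x − 42. Substituting:
2x² − 82x + 840 = 0  ⟹  x² − 41x + 420 = 0
x = 21 or x = 20, giving (21, −21) and (20, −22).

(20, −22) and (21, −21)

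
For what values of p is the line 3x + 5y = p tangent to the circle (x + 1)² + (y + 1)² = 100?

p = −8 ± 10√34

For a tangent, require d(centre, line) = r = 10.
|3·(−1) + 5·(−1) − p| / √34 = 10
|p − (−8)| = 10√34.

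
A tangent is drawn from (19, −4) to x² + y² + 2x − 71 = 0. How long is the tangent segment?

2√86

The centre is (−1, 0) and r = 6√2. The square of the distance from P to the centre is 400 + 16 = 416.
The tangent meets the radius at right angles, so tangent² = |PO|² − r² = 416 − 72 = 344.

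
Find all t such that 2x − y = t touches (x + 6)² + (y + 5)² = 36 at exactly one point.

t = −7 ± 6√5

Tangency holds when the distance from the centre (−6, −5) to the line equals the radius 6:
|2·(−6) − 1·(−5) − t| / √5 = 6
|t − (−7)| = 6√5.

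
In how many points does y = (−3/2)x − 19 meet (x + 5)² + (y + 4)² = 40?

2

d² = (3·(−5) + 2·(−4) − (−38))²/13 = 225/13; r² = 40.
Since d² < r², the line cuts the circle twice.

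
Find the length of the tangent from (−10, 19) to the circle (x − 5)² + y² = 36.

5√22

Centre (5, 0), r² = 36. |PO|² = (−15)² + (19)² = 586.
By the tangent–radius right angle, tangent length = √(|PO|² − r²) = √550 = 5√22.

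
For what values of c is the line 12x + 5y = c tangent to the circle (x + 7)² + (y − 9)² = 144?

c = −195 or c = 117

Tangency holds when the distance from the centre (−7, 9) to the line equals the radius 12:
|12·(−7) + 5·9 − c| / √169 = 12
|c − (−39)| = 12·13, so c = 117 or c = −195.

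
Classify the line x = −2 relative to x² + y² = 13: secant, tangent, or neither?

secant

Substituting the line into the circle gives y² − 9 = 0.
Discriminant = (0)² − 4·1·(−9) = 36 > 0.
Two real roots: the line is a secant.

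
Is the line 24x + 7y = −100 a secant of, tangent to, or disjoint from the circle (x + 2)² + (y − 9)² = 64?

Substituting the line into the circle gives 625x² + 8020x + 23629 = 0.
Discriminant = (8020)² − 4·625·(23629) = 5247900 > 0.
Two real roots: the line is a secant.

secant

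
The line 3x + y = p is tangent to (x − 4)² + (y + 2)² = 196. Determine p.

p = 10 ± 14√10

Tangency holds when the distance from the centre (4, −2) to the line equals the radius 14:
|3·4 + 1·(−2) − p| / √10 = 14
|p − (10)| = 14√10.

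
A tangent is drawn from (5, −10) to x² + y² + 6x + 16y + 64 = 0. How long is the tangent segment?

√59

With centre O = (−3, −8), |OP|² = 68 and r² = 9.
By the tangent–radius right angle, tangent length = √(|PO|² − r²) = √59.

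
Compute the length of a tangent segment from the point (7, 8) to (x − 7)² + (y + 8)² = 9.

√247

The centre is (7, −8) and r = 3. The square of the distance from P to the centre is 0 + 256 = 256.
By the tangent–radius right angle, tangent length = √(|PO|² − r²) = √247.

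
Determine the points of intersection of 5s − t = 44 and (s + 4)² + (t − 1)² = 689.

(4, −24) and (13, 21)

From the line, t = 5s − 44. Substituting:
26s² − 442s + 1352 = 0  ⟹  s² − 17s + 52 = 0
s = 13 or s = 4, giving (13, 21) and (4, −24).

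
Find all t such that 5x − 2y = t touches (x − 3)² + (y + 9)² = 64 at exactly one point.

Tangency holds when the distance from the centre (3, −9) to the line equals the radius 8:
|5·3 − 2·(−9) − t| / √29 = 8
|t − (33)| = 8√29.

t = 33 ± 8√29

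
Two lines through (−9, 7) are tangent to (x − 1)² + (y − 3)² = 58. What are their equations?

7x + 3y = −42 and 3x − 7y = −76

A line y − (7) = m(x − (−9)) is tangent when its distance from (1, 3) is √58:
(10m − (−4))² = 58(m² + 1)
21m² + 40m − 21 = 0, so m = −7/3 or m = 3/7.
With m = −7/3: 7x + 3y = −42. With m = 3/7: 3x − 7y = −76.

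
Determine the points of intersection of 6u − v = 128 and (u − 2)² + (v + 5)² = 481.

(18, −20) and (22, 4)

Express v = 6u − 128 and substitute into the circle:
37u² − 1480u + 14652 = 0  ⟹  u² − 40u + 396 = 0
u = 22 or u = 18, giving (22, 4) and (18, −20).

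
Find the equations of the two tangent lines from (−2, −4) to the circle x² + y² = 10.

x − 3y = 10 and 3x + y = −10

A line y − (−4) = m(x − (−2)) is tangent when its distance from (0, 0) is √10:
[m·(2) − (4)]² = 10(m² + 1)
3m² + 8m − 3 = 0, so m = 1/3 or m = −3.
Through (−2, −4) these give x − 3y = 10 and 3x + y = −10.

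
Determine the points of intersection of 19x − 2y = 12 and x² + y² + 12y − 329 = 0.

(−2, −25) and (2, 13)

Express y = (−12 + 19x)/2 and substitute into the circle:
365x² − 1460 = 0  ⟹  x² − 4 = 0
x = 2 or x = −2, giving (2, 13) and (−2, −25).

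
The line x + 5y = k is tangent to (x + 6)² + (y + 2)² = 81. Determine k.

k = −16 ± 9√26

Tangency holds when the distance from the centre (−6, −2) to the line equals the radius 9:
|1·(−6) + 5·(−2) − k| / √26 = 9
|k − (−16)| = 9√26.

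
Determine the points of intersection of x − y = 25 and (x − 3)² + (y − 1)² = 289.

(11, −14) and (18, −7)

Express y = x − 25 and substitute into the circle:
2x² − 58x + 396 = 0  ⟹  x² − 29x + 198 = 0
x = 18 or x = 11, giving (18, −7) and (11, −14).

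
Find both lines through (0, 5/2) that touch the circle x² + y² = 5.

Write the tangent as mx − y + (5/2 − m·(0)) = 0 and set its distance from the centre to √5:
(0m − (−5/2))² = 5(m² + 1)
4m² − 1 = 0, so m = −1/2 or m = 1/2.
With m = −1/2: x + 2y = 5. With m = 1/2: x − 2y = −5.

x + 2y = 5 and x − 2y = −5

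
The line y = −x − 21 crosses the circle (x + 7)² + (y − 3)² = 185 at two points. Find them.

From the line, y = −x − 21. Substituting:
2x² + 62x + 440 = 0  ⟹  x² + 31x + 220 = 0
x = −11 or x = −20, giving (−11, −10) and (−20, −1).

(−20, −1) and (−11, −10)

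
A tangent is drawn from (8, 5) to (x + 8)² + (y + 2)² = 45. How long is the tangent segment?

Centre (−8, −2), r² = 45. |PO|² = (16)² + (7)² = 305.
Power of the point: PT² = |PO|² − r² = 260, so PT = 2√65.

2√65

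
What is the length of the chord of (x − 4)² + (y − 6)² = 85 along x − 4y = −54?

2√17

Express y = (54 + x)/4 and substitute into the circle:
17x² − 68x − 204 = 0  ⟹  x² − 4x − 12 = 0
x = 6 or x = −2, giving (6, 15) and (−2, 13).
|(6, 15) − (−2, 13)| = √((8)² + (2)²) = 2√17.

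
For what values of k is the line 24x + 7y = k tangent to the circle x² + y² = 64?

Tangency holds when the distance from the centre (0, 0) to the line equals the radius 8:
|24·0 + 7·0 − k| / √625 = 8
|k| = 8·25, so k = 200 or k = −200.

k = −200 or k = 200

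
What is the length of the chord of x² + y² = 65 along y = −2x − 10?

Centre (0, 0), r² = 65. Perpendicular distance d from centre to line = |10| / √5 = 10/√5.
Half the chord is √(r² − d²) = √(45), so the full chord is 6√5.

6√5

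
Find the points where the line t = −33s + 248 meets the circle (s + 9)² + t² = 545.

From the line, t = −33s + 248. Substituting:
1090s² − 16350s + 61040 = 0  ⟹  s² − 15s + 56 = 0
s = 8 or s = 7, giving (8, −16) and (7, 17).

(7, 17) and (8, −16)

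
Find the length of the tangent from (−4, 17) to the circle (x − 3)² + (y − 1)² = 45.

The centre is (3, 1) and r = 3√5. The square of the distance from P to the centre is 49 + 256 = 305.
By the tangent–radius right angle, tangent length = √(|PO|² − r²) = √260 = 2√65.

2√65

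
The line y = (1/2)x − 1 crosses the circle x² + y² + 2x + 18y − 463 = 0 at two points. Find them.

(−24, −13) and (16, 7)

Express y = (−2 + x)/2 and substitute into the circle:
5x² + 40x − 1920 = 0  ⟹  x² + 8x − 384 = 0
x = 16 or x = −24, giving (16, 7) and (−24, −13).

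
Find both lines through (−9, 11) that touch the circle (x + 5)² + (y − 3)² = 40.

Let a tangent through (−9, 11) have slope m. Its distance from (−5, 3) must equal 2√10:
(4m − (−8))² = 40(m² + 1)
3m² − 8m − 3 = 0, so m = −1/3 or m = 3.
With m = −1/3: x + 3y = 24. With m = 3: 3x − y = −38.

x + 3y = 24 and 3x − y = −38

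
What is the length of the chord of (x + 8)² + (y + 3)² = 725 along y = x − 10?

From the line, y = x − 10. Substituting:
2x² + 2x − 612 = 0  ⟹  x² + x − 306 = 0
x = 17 or x = −18, giving (17, 7) and (−18, −28).
|(17, 7) − (−18, −28)| = √((35)² + (35)²) = 35√2.

35√2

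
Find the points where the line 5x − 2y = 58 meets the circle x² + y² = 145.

(8, −9) and (12, 1)

From the line, y = (−58 + 5x)/2. Substituting:
29x² − 580x + 2784 = 0  ⟹  x² − 20x + 96 = 0
x = 12 or x = 8, giving (12, 1) and (8, −9).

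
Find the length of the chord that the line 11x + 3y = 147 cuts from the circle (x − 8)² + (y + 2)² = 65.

The distance from (8, −2) to the line is 65/√130, and r² = 65.
Chord = 2√(r² − d²) = 2·√(65/2) = √130.

√130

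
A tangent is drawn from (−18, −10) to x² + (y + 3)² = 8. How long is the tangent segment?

The centre is (0, −3) and r = 2√2. The square of the distance from P to the centre is 324 + 49 = 373.
By the tangent–radius right angle, tangent length = √(|PO|² − r²) = √365.

√365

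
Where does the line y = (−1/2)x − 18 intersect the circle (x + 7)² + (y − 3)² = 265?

From the line, y = (−36 − x)/2. Substituting:
5x² + 140x + 900 = 0  ⟹  x² + 28x + 180 = 0
x = −10 or x = −18, giving (−10, −13) and (−18, −9).

(−18, −9) and (−10, −13)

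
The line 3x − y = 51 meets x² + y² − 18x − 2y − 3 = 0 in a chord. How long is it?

3√10

From the line, y = 3x − 51. Substituting:
10x² − 330x + 2700 = 0  ⟹  x² − 33x + 270 = 0
x = 18 or x = 15, giving (18, 3) and (15, −6).
Chord length = distance between (18, 3) and (15, −6) = √90 = 3√10.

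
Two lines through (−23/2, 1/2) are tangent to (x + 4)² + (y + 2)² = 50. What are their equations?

7x + y = −80 and x − y = −12

A line y − (1/2) = m(x − (−23/2)) is tangent when its distance from (−4, −2) is 5√2:
[m·(15/2) − (−5/2)]² = 50(m² + 1)
m² + 6m − 7 = 0, so m = −7 or m = 1.
Through (−23/2, 1/2) these give 7x + y = −80 and x − y = −12.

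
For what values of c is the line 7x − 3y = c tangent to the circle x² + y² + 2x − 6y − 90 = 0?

The line touches the circle iff its distance from (−1, 3) is 10:
|7·(−1) − 3·3 − c| / √58 = 10
|c − (−16)| = 10√58.

c = −16 ± 10√58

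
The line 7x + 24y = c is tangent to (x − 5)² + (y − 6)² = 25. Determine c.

For a tangent, require d(centre, line) = r = 5.
|7·5 + 24·6 − c| / √625 = 5
|c − (179)| = 5·25, so c = 304 or c = 54.

c = 54 or c = 304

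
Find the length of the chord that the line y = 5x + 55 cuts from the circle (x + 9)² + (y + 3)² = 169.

5√26

From the line, y = 5x + 55. Substituting:
26x² + 598x + 3276 = 0  ⟹  x² + 23x + 126 = 0
x = −9 or x = −14, giving (−9, 10) and (−14, −15).
|(−9, 10) − (−14, −15)| = √((5)² + (25)²) = 5√26.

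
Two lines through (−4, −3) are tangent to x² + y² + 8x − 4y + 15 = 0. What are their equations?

2x − y = −5 and 2x + y = −11

Let a tangent through (−4, −3) have slope m. Its distance from (−4, 2) must equal √5:
[m·(0) − (5)]² = 5(m² + 1)
m² − 4 = 0, so m = 2 or m = −2.
Through (−4, −3) these give 2x − y = −5 and 2x + y = −11.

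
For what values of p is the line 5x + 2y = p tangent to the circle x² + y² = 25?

The line touches the circle iff its distance from (0, 0) is 5:
|5·0 + 2·0 − p| / √29 = 5
|p| = 5√29.

p = ±5√29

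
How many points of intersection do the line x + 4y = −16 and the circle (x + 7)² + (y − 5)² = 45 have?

0

d² = (1·(−7) + 4·5 − (−16))²/17 = 841/17; r² = 45.
Since d² > r², the line lies outside the circle.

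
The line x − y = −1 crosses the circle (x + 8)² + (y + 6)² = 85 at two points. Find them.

Express y = x + 1 and substitute into the circle:
2x² + 30x + 28 = 0  ⟹  x² + 15x + 14 = 0
x = −1 or x = −14, giving (−1, 0) and (−14, −13).

(−14, −13) and (−1, 0)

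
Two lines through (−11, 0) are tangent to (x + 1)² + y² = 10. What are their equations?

Let a tangent through (−11, 0) have slope m. Its distance from (−1, 0) must equal √10:
[m·(10) − (0)]² = 10(m² + 1)
9m² − 1 = 0, so m = 1/3 or m = −1/3.
Through (−11, 0) these give x − 3y = −11 and x + 3y = −11.

x − 3y = −11 and x + 3y = −11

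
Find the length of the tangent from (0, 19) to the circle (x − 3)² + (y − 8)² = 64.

√66

The centre is (3, 8) and r = 8. The square of the distance from P to the centre is 9 + 121 = 130.
By the tangent–radius right angle, tangent length = √(|PO|² − r²) = √66.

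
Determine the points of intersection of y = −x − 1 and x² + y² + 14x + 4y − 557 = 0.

(−20, 19) and (14, −15)

Substitute y = −x − 1:
2x² + 12x − 560 = 0  ⟹  x² + 6x − 280 = 0
x = 14 or x = −20, giving (14, −15) and (−20, 19).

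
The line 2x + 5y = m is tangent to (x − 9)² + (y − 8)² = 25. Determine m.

m = 58 ± 5√29

The line touches the circle iff its distance from (9, 8) is 5:
|2·9 + 5·8 − m| / √29 = 5
|m − (58)| = 5√29.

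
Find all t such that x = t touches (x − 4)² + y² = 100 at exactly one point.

t = −6 or t = 14

Tangency holds when the distance from the centre (4, 0) to the line equals the radius 10:
|1·4 + 0·0 − t| / √1 = 10
|t − (4)| = 10, so t = 14 or t = −6.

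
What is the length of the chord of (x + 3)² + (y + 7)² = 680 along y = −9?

Express y = −9 and substitute into the circle:
x² + 6x − 667 = 0
x = 23 or x = −29, giving (23, −9) and (−29, −9).
Chord length = distance between (23, −9) and (−29, −9) = √2704 = 52.

52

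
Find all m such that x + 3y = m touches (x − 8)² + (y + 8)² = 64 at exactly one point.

m = −16 ± 8√10

The line touches the circle iff its distance from (8, −8) is 8:
|1·8 + 3·(−8) − m| / √10 = 8
|m − (−16)| = 8√10.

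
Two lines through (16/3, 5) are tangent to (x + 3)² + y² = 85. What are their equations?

9x + 2y = 58 and 6x + 7y = 67

A line y − (5) = m(x − (16/3)) is tangent when its distance from (−3, 0) is √85:
(−25/3m − (−5))² = 85(m² + 1)
14m² + 75m + 54 = 0, so m = −9/2 or m = −6/7.
Through (16/3, 5) these give 9x + 2y = 58 and 6x + 7y = 67.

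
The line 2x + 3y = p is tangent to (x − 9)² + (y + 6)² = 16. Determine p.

Tangency holds when the distance from the centre (9, −6) to the line equals the radius 4:
|2·9 + 3·(−6) − p| / √13 = 4
|p| = 4√13.

p = ±4√13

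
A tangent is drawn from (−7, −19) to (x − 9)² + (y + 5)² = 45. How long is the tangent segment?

Centre (9, −5), r² = 45. |PO|² = (−16)² + (−14)² = 452.
The tangent meets the radius at right angles, so tangent² = |PO|² − r² = 452 − 45 = 407.

√407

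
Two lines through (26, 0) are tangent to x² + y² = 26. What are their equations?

x + 5y = 26 and x − 5y = 26

Let a tangent through (26, 0) have slope m. Its distance from (0, 0) must equal √26:
(−26m − (0))² = 26(m² + 1)
25m² − 1 = 0, so m = −1/5 or m = 1/5.
Through (26, 0) these give x + 5y = 26 and x − 5y = 26.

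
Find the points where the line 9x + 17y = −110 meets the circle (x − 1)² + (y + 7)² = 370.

From the line, y = (−110 − 9x)/17. Substituting:
370x² − 740x − 106560 = 0  ⟹  x² − 2x − 288 = 0
x = 18 or x = −16, giving (18, −16) and (−16, 2).

(−16, 2) and (18, −16)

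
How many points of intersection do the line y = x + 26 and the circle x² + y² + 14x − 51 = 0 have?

0

Substituting the line into the circle gives 2x² + 66x + 625 = 0.
Discriminant = (66)² − 4·2·(625) = −644 < 0.
No real roots: the line does not meet the circle.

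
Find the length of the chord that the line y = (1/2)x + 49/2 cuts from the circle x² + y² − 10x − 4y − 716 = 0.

Centre (5, 2), r² = 745. Perpendicular distance d from centre to line = |50| / √5 = 50/√5.
Chord = 2√(r² − d²) = 2·√(245) = 14√5.

14√5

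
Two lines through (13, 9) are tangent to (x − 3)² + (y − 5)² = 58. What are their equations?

Let a tangent through (13, 9) have slope m. Its distance from (3, 5) must equal √58:
[m·(−10) − (−4)]² = 58(m² + 1)
21m² − 40m − 21 = 0, so m = −3/7 or m = 7/3.
Through (13, 9) these give 3x + 7y = 102 and 7x − 3y = 64.

3x + 7y = 102 and 7x − 3y = 64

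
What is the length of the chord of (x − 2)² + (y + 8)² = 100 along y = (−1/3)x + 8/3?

2√10

Centre (2, −8), r² = 100. Perpendicular distance d from centre to line = |−30| / √10 = 30/√10.
Chord = 2√(r² − d²) = 2·√(10) = 2√10.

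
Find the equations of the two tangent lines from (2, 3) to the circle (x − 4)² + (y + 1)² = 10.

A line y − (3) = m(x − (2)) is tangent when its distance from (4, −1) is √10:
(2m − (−4))² = 10(m² + 1)
3m² − 8m − 3 = 0, so m = −1/3 or m = 3.
Through (2, 3) these give x + 3y = 11 and 3x − y = 3.

x + 3y = 11 and 3x − y = 3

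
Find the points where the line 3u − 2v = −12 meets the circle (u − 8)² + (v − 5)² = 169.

From the line, v = (12 + 3u)/2. Substituting:
13u² − 52u − 416 = 0  ⟹  u² − 4u − 32 = 0
u = 8 or u = −4, giving (8, 18) and (−4, 0).

(−4, 0) and (8, 18)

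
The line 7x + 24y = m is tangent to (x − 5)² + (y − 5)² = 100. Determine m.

The line touches the circle iff its distance from (5, 5) is 10:
|7·5 + 24·5 − m| / √625 = 10
|m − (155)| = 10·25, so m = 405 or m = −95.

m = −95 or m = 405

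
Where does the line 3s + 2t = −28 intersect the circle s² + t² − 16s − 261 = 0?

(−10, 1) and (2, −17)

Substitute t = (−28 − 3s)/2:
13s² + 104s − 260 = 0  ⟹  s² + 8s − 20 = 0
s = 2 or s = −10, giving (2, −17) and (−10, 1).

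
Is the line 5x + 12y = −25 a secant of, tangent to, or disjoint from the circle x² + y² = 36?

secant

Substituting the line into the circle gives 169x² + 250x − 4559 = 0.
Discriminant = (250)² − 4·169·(−4559) = 3144384 > 0.
Two real roots: the line is a secant.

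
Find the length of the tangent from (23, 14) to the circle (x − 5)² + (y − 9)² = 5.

2√86

Centre (5, 9), r² = 5. |PO|² = (18)² + (5)² = 349.
Power of the point: PT² = |PO|² − r² = 344, so PT = 2√86.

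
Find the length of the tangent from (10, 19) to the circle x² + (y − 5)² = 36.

With centre O = (0, 5), |OP|² = 296 and r² = 36.
Power of the point: PT² = |PO|² − r² = 260, so PT = 2√65.

2√65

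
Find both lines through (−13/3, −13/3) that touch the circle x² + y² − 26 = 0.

5x + y = −26 and x + 5y = −26

A line y − (−13/3) = m(x − (−13/3)) is tangent when its distance from (0, 0) is √26:
[m·(13/3) − (13/3)]² = 26(m² + 1)
5m² + 26m + 5 = 0, so m = −5 or m = −1/5.
Through (−13/3, −13/3) these give 5x + y = −26 and x + 5y = −26.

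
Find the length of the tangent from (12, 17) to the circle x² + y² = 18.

√415

Centre (0, 0), r² = 18. |PO|² = (12)² + (17)² = 433.
By the tangent–radius right angle, tangent length = √(|PO|² − r²) = √415.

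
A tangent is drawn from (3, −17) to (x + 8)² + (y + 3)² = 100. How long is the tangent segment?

With centre O = (−8, −3), |OP|² = 317 and r² = 100.
Power of the point: PT² = |PO|² − r² = 217, so PT = √217.

√217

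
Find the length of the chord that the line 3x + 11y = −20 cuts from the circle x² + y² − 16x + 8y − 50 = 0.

The distance from (8, −4) to the line is 0/√130, and r² = 130.
Half the chord is √(r² − d²) = √(130), so the full chord is 2√130.

2√130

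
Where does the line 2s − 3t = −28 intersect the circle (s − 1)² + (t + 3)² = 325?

From the line, t = (28 + 2s)/3. Substituting:
13s² + 130s − 1547 = 0  ⟹  s² + 10s − 119 = 0
s = 7 or s = −17, giving (7, 14) and (−17, −2).

(−17, −2) and (7, 14)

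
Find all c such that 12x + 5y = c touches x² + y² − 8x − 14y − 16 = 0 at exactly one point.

Tangency holds when the distance from the centre (4, 7) to the line equals the radius 9:
|12·4 + 5·7 − c| / √169 = 9
|c − (83)| = 9·13, so c = 200 or c = −34.

c = −34 or c = 200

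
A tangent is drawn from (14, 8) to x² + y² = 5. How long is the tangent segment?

With centre O = (0, 0), |OP|² = 260 and r² = 5.
Power of the point: PT² = |PO|² − r² = 255, so PT = √255.

√255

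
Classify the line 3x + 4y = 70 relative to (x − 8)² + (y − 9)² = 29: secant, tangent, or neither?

d² = (3·8 + 4·9 − (70))²/25 = 4; r² = 29.
Since d² < r², the line cuts the circle twice.

secant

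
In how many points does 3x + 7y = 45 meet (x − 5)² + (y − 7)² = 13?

Centre (5, 7), r² = 13. Distance² from centre to line = (19)²/58 = 361/58.
Since d² < r², the line cuts the circle twice.

2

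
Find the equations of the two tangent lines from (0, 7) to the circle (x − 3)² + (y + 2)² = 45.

Write the tangent as mx − y + (7 − m·(0)) = 0 and set its distance from the centre to 3√5:
(3m − (−9))² = 45(m² + 1)
2m² − 3m − 2 = 0, so m = −1/2 or m = 2.
With m = −1/2: x + 2y = 14. With m = 2: 2x − y = −7.

x + 2y = 14 and 2x − y = −7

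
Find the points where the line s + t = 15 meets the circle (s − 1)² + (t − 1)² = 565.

Express t = −s + 15 and substitute into the circle:
2s² − 30s − 368 = 0  ⟹  s² − 15s − 184 = 0
s = 23 or s = −8, giving (23, −8) and (−8, 23).

(−8, 23) and (23, −8)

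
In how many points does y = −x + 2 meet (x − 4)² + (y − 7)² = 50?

2

d² = (1·4 + 1·7 − (2))²/2 = 81/2; r² = 50.
Since d² < r², the line cuts the circle twice.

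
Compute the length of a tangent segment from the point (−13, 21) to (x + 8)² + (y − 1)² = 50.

5√15

Centre (−8, 1), r² = 50. |PO|² = (−5)² + (20)² = 425.
Power of the point: PT² = |PO|² − r² = 375, so PT = 5√15.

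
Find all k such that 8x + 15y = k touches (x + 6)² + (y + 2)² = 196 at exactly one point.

k = −316 or k = 160

For a tangent, require d(centre, line) = r = 14.
|8·(−6) + 15·(−2) − k| / √289 = 14
|k − (−78)| = 14·17, so k = 160 or k = −316.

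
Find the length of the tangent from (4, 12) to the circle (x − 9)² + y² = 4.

The centre is (9, 0) and r = 2. The square of the distance from P to the centre is 25 + 144 = 169.
The tangent meets the radius at right angles, so tangent² = |PO|² − r² = 169 − 4 = 165.

√165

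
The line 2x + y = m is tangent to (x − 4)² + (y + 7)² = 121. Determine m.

m = 1 ± 11√5

Tangency holds when the distance from the centre (4, −7) to the line equals the radius 11:
|2·4 + 1·(−7) − m| / √5 = 11
|m − (1)| = 11√5.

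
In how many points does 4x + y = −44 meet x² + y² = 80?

0

Substituting the line into the circle gives 17x² + 352x + 1856 = 0.
Δ = 123904 − 126208 = −2304.
No real roots: the line does not meet the circle.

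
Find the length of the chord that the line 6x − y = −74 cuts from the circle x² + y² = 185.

Express y = 6x + 74 and substitute into the circle:
37x² + 888x + 5291 = 0  ⟹  x² + 24x + 143 = 0
x = −11 or x = −13, giving (−11, 8) and (−13, −4).
|(−11, 8) − (−13, −4)| = √((2)² + (12)²) = 2√37.

2√37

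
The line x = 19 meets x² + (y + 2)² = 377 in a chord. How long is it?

8

The distance from (0, −2) to the line is 19, and r² = 377.
Half the chord is √(r² − d²) = √(16), so the full chord is 8.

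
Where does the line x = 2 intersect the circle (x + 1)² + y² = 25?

The line gives x = 2. Substituting into the circle:
y² − 16 = 0
y = 4 or y = −4, giving (2, 4) and (2, −4).

(2, −4) and (2, 4)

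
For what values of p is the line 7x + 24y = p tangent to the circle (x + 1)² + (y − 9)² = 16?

Tangency holds when the distance from the centre (−1, 9) to the line equals the radius 4:
|7·(−1) + 24·9 − p| / √625 = 4
|p − (209)| = 4·25, so p = 309 or p = 109.

p = 109 or p = 309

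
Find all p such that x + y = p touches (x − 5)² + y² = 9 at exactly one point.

p = 5 ± 3√2

The line touches the circle iff its distance from (5, 0) is 3:
|1·5 + 1·0 − p| / √2 = 3
|p − (5)| = 3√2.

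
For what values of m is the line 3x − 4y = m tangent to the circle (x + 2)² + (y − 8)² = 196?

Tangency holds when the distance from the centre (−2, 8) to the line equals the radius 14:
|3·(−2) − 4·8 − m| / √25 = 14
|m − (−38)| = 14·5, so m = 32 or m = −108.

m = −108 or m = 32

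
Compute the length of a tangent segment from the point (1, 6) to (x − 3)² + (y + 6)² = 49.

3√11

Centre (3, −6), r² = 49. |PO|² = (−2)² + (12)² = 148.
Power of the point: PT² = |PO|² − r² = 99, so PT = 3√11.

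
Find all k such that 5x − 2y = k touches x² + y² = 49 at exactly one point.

The line touches the circle iff its distance from (0, 0) is 7:
|5·0 − 2·0 − k| / √29 = 7
|k| = 7√29.

k = ±7√29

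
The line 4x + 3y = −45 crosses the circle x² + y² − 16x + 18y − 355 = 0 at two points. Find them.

From the line, y = (−45 − 4x)/3. Substituting:
25x² − 3600 = 0  ⟹  x² − 144 = 0
x = 12 or x = −12, giving (12, −31) and (−12, 1).

(−12, 1) and (12, −31)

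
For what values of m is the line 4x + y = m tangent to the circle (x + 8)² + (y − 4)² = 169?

m = −28 ± 13√17

For a tangent, require d(centre, line) = r = 13.
|4·(−8) + 1·4 − m| / √17 = 13
|m − (−28)| = 13√17.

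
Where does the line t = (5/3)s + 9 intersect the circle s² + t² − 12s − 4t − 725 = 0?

(−15, −16) and (12, 29)

From the line, t = (27 + 5s)/3. Substituting:
34s² + 102s − 6120 = 0  ⟹  s² + 3s − 180 = 0
s = 12 or s = −15, giving (12, 29) and (−15, −16).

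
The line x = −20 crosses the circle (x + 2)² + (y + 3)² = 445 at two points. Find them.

(−20, −14) and (−20, 8)

The line gives x = −20. Substituting into the circle:
y² + 6y − 112 = 0
y = 8 or y = −14, giving (−20, 8) and (−20, −14).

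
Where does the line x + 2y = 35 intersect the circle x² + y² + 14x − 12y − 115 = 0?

From the line, y = (35 − x)/2. Substituting:
5x² + 10x − 75 = 0  ⟹  x² + 2x − 15 = 0
x = 3 or x = −5, giving (3, 16) and (−5, 20).

(−5, 20) and (3, 16)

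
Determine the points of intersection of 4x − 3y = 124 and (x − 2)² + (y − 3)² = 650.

Substitute y = (−124 + 4x)/3:
25x² − 1100x + 11875 = 0  ⟹  x² − 44x + 475 = 0
x = 25 or x = 19, giving (25, −8) and (19, −16).

(19, −16) and (25, −8)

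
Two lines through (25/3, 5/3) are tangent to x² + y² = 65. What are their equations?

7x + 4y = 65 and 8x − y = 65

A line y − (5/3) = m(x − (25/3)) is tangent when its distance from (0, 0) is √65:
[m·(−25/3) − (−5/3)]² = 65(m² + 1)
4m² − 25m − 56 = 0, so m = −7/4 or m = 8.
Through (25/3, 5/3) these give 7x + 4y = 65 and 8x − y = 65.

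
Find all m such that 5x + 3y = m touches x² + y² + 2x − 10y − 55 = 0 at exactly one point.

m = 10 ± 9√34

For a tangent, require d(centre, line) = r = 9.
|5·(−1) + 3·5 − m| / √34 = 9
|m − (10)| = 9√34.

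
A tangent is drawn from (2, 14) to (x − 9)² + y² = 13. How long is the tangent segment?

2√58

With centre O = (9, 0), |OP|² = 245 and r² = 13.
Power of the point: PT² = |PO|² − r² = 232, so PT = 2√58.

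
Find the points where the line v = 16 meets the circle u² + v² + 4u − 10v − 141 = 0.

From the line, v = 16. Substituting:
u² + 4u − 45 = 0
u = 5 or u = −9, giving (5, 16) and (−9, 16).

(−9, 16) and (5, 16)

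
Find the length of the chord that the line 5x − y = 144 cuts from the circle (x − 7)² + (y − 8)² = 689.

Substitute y = 5x − 144:
26x² − 1534x + 22464 = 0  ⟹  x² − 59x + 864 = 0
x = 32 or x = 27, giving (32, 16) and (27, −9).
Chord length = distance between (32, 16) and (27, −9) = √650 = 5√26.

5√26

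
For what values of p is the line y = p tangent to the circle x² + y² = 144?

Tangency holds when the distance from the centre (0, 0) to the line equals the radius 12:
|0·0 + 1·0 − p| / √1 = 12
|p| = 12, so p = 12 or p = −12.

p = −12 or p = 12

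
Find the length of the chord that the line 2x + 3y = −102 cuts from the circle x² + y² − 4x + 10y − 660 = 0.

4√13

Centre (2, −5), r² = 689. Perpendicular distance d from centre to line = |91| / √13 = 91/√13.
Chord = 2√(r² − d²) = 2·√(52) = 4√13.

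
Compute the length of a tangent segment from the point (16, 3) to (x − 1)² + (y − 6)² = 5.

√229

With centre O = (1, 6), |OP|² = 234 and r² = 5.
By the tangent–radius right angle, tangent length = √(|PO|² − r²) = √229.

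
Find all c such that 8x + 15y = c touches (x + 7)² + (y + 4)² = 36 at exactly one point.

The line touches the circle iff its distance from (−7, −4) is 6:
|8·(−7) + 15·(−4) − c| / √289 = 6
|c − (−116)| = 6·17, so c = −14 or c = −218.

c = −218 or c = −14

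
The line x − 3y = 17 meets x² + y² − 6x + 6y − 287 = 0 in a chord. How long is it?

11√10

The distance from (3, −3) to the line is 5/√10, and r² = 305.
Half the chord is √(r² − d²) = √(605/2), so the full chord is 11√10.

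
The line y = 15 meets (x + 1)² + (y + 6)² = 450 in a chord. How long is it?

The distance from (−1, −6) to the line is 21, and r² = 450.
Half the chord is √(r² − d²) = √(9), so the full chord is 6.

6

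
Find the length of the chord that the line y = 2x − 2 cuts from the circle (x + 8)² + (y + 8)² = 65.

6√5

From the line, y = 2x − 2. Substituting:
5x² + 40x + 35 = 0  ⟹  x² + 8x + 7 = 0
x = −1 or x = −7, giving (−1, −4) and (−7, −16).
|(−1, −4) − (−7, −16)| = √((6)² + (12)²) = 6√5.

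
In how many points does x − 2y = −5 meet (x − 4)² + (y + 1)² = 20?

0

Centre (4, −1), r² = 20. Distance² from centre to line = (11)²/5 = 121/5.
Since d² > r², the line lies outside the circle.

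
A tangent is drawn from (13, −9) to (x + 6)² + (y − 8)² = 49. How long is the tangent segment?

√601

The centre is (−6, 8) and r = 7. The square of the distance from P to the centre is 361 + 289 = 650.
The tangent meets the radius at right angles, so tangent² = |PO|² − r² = 650 − 49 = 601.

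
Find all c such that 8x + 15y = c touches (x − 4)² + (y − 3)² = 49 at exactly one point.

For a tangent, require d(centre, line) = r = 7.
|8·4 + 15·3 − c| / √289 = 7
|c − (77)| = 7·17, so c = 196 or c = −42.

c = −42 or c = 196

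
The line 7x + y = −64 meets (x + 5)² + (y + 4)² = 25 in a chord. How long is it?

Substitute y = −7x − 64:
50x² + 850x + 3600 = 0  ⟹  x² + 17x + 72 = 0
x = −8 or x = −9, giving (−8, −8) and (−9, −1).
Chord length = distance between (−8, −8) and (−9, −1) = √50 = 5√2.

5√2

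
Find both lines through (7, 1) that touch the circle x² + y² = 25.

3x + 4y = 25 and 4x − 3y = 25

Let a tangent through (7, 1) have slope m. Its distance from (0, 0) must equal 5:
[m·(−7) − (−1)]² = 25(m² + 1)
12m² − 7m − 12 = 0, so m = −3/4 or m = 4/3.
Through (7, 1) these give 3x + 4y = 25 and 4x − 3y = 25.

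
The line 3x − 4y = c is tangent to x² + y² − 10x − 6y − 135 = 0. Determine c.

c = −62 or c = 68

Tangency holds when the distance from the centre (5, 3) to the line equals the radius 13:
|3·5 − 4·3 − c| / √25 = 13
|c − (3)| = 13·5, so c = 68 or c = −62.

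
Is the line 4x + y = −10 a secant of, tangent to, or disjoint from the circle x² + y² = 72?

Substituting the line into the circle gives 17x² + 80x + 28 = 0.
Discriminant = (80)² − 4·17·(28) = 4496 > 0.
Two real roots: the line is a secant.

secant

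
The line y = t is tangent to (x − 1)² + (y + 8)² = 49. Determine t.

t = −15 or t = −1

The line touches the circle iff its distance from (1, −8) is 7:
|0·1 + 1·(−8) − t| / √1 = 7
|t − (−8)| = 7, so t = −1 or t = −15.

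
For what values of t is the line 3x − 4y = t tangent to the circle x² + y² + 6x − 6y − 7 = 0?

t = −46 or t = 4

Tangency holds when the distance from the centre (−3, 3) to the line equals the radius 5:
|3·(−3) − 4·3 − t| / √25 = 5
|t − (−21)| = 5·5, so t = 4 or t = −46.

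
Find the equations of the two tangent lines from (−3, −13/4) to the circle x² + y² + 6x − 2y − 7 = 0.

A line y − (−13/4) = m(x − (−3)) is tangent when its distance from (−3, 1) is √17:
[m·(0) − (17/4)]² = 17(m² + 1)
16m² − 1 = 0, so m = −1/4 or m = 1/4.
With m = −1/4: x + 4y = −16. With m = 1/4: x − 4y = 10.

x + 4y = −16 and x − 4y = 10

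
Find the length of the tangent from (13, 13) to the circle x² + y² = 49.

17

With centre O = (0, 0), |OP|² = 338 and r² = 49.
By the tangent–radius right angle, tangent length = √(|PO|² − r²) = √289 = 17.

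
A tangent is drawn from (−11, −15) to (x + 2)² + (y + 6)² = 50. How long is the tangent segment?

With centre O = (−2, −6), |OP|² = 162 and r² = 50.
By the tangent–radius right angle, tangent length = √(|PO|² − r²) = √112 = 4√7.

4√7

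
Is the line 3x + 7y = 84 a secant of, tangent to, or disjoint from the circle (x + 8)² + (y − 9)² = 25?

disjoint

Centre (−8, 9), r² = 25. Distance² from centre to line = (−45)²/58 = 2025/58.
Since d² > r², the line lies outside the circle.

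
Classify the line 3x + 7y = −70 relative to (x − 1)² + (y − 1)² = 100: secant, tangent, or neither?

neither

Substituting the line into the circle gives 58x² + 364x + 1078 = 0.
Discriminant = (364)² − 4·58·(1078) = −117600 < 0.
No real roots: the line does not meet the circle.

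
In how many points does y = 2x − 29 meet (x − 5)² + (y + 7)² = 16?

Substituting the line into the circle gives 5x² − 98x + 493 = 0.
Δ = 9604 − 9860 = −256.
No real roots: the line does not meet the circle.

0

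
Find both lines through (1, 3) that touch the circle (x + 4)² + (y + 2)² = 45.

x + 2y = 7 and 2x + y = 5

Let a tangent through (1, 3) have slope m. Its distance from (−4, −2) must equal 3√5:
[m·(−5) − (−5)]² = 45(m² + 1)
2m² + 5m + 2 = 0, so m = −1/2 or m = −2.
Through (1, 3) these give x + 2y = 7 and 2x + y = 5.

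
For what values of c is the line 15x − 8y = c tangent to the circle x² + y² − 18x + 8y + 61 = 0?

c = 65 or c = 269

For a tangent, require d(centre, line) = r = 6.
|15·9 − 8·(−4) − c| / √289 = 6
|c − (167)| = 6·17, so c = 269 or c = 65.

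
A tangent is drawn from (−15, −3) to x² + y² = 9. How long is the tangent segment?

15

The centre is (0, 0) and r = 3. The square of the distance from P to the centre is 225 + 9 = 234.
Power of the point: PT² = |PO|² − r² = 225, so PT = 15.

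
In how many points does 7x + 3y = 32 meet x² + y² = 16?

0

d² = (7·0 + 3·0 − (32))²/58 = 512/29; r² = 16.
Since d² > r², the line lies outside the circle.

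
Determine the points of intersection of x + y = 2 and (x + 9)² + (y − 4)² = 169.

(−14, 16) and (3, −1)

Substitute y = −x + 2:
2x² + 22x − 84 = 0  ⟹  x² + 11x − 42 = 0
x = 3 or x = −14, giving (3, −1) and (−14, 16).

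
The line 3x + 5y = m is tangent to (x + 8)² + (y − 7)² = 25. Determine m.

For a tangent, require d(centre, line) = r = 5.
|3·(−8) + 5·7 − m| / √34 = 5
|m − (11)| = 5√34.

m = 11 ± 5√34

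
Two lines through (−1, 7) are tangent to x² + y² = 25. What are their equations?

Let a tangent through (−1, 7) have slope m. Its distance from (0, 0) must equal 5:
(1m − (−7))² = 25(m² + 1)
12m² − 7m − 12 = 0, so m = −3/4 or m = 4/3.
With m = −3/4: 3x + 4y = 25. With m = 4/3: 4x − 3y = −25.

3x + 4y = 25 and 4x − 3y = −25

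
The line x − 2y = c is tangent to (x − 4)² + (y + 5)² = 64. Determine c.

Tangency holds when the distance from the centre (4, −5) to the line equals the radius 8:
|1·4 − 2·(−5) − c| / √5 = 8
|c − (14)| = 8√5.

c = 14 ± 8√5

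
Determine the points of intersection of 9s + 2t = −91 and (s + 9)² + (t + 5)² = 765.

Express t = (−91 − 9s)/2 and substitute into the circle:
85s² + 1530s + 3825 = 0  ⟹  s² + 18s + 45 = 0
s = −3 or s = −15, giving (−3, −32) and (−15, 22).

(−15, 22) and (−3, −32)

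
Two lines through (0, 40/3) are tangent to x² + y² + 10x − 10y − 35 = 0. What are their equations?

7x + 6y = 80 and 2x + 9y = 120

Write the tangent as mx − y + (40/3 − m·(0)) = 0 and set its distance from the centre to √85:
(−5m − (−25/3))² = 85(m² + 1)
54m² + 75m + 14 = 0, so m = −7/6 or m = −2/9.
Through (0, 40/3) these give 7x + 6y = 80 and 2x + 9y = 120.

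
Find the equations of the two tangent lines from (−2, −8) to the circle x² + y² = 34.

Let a tangent through (−2, −8) have slope m. Its distance from (0, 0) must equal √34:
(2m − (8))² = 34(m² + 1)
15m² + 16m − 15 = 0, so m = 3/5 or m = −5/3.
With m = 3/5: 3x − 5y = 34. With m = −5/3: 5x + 3y = −34.

3x − 5y = 34 and 5x + 3y = −34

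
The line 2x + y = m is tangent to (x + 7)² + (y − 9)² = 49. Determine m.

m = −5 ± 7√5

The line touches the circle iff its distance from (−7, 9) is 7:
|2·(−7) + 1·9 − m| / √5 = 7
|m − (−5)| = 7√5.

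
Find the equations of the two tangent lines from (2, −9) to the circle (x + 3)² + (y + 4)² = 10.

3x + y = −3 and x + 3y = −25

Write the tangent as mx − y + (−9 − m·(2)) = 0 and set its distance from the centre to √10:
(−5m − (5))² = 10(m² + 1)
3m² + 10m + 3 = 0, so m = −3 or m = −1/3.
Through (2, −9) these give 3x + y = −3 and x + 3y = −25.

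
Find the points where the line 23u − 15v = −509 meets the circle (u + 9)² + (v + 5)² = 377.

From the line, v = (509 + 23u)/15. Substituting:
754u² + 30914u + 274456 = 0  ⟹  u² + 41u + 364 = 0
u = −13 or u = −28, giving (−13, 14) and (−28, −9).

(−28, −9) and (−13, 14)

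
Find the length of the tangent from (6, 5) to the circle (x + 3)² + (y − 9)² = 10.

√87

Centre (−3, 9), r² = 10. |PO|² = (9)² + (−4)² = 97.
The tangent meets the radius at right angles, so tangent² = |PO|² − r² = 97 − 10 = 87.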